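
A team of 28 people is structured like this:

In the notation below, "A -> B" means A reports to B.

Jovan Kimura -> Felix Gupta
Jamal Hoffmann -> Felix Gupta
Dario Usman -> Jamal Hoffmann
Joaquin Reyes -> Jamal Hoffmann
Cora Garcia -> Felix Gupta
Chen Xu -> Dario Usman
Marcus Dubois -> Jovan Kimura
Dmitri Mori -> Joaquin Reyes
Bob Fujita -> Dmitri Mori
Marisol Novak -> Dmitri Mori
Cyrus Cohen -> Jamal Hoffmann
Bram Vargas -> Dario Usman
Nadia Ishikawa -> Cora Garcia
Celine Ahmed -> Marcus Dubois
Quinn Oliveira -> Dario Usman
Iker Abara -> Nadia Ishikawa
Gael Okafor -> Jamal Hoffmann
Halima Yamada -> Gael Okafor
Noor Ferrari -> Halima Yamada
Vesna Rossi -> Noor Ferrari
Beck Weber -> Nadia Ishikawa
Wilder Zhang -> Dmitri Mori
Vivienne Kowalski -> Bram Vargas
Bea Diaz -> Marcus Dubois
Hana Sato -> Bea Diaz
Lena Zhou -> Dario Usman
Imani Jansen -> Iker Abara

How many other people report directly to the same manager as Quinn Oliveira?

3

Quinn Oliveira reports to Dario Usman. Dario Usman's other direct reports are Chen Xu, Bram Vargas, Lena Zhou — 3 peers.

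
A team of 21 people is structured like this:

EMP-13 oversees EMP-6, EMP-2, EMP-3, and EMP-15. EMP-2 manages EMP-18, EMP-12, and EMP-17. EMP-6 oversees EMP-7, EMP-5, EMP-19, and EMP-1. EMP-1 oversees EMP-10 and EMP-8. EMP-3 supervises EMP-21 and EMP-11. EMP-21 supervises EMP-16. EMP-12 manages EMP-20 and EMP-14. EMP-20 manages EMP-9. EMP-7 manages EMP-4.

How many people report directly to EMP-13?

EMP-13 directly manages EMP-2, EMP-6, EMP-3, EMP-15. That is 4 direct reports.

4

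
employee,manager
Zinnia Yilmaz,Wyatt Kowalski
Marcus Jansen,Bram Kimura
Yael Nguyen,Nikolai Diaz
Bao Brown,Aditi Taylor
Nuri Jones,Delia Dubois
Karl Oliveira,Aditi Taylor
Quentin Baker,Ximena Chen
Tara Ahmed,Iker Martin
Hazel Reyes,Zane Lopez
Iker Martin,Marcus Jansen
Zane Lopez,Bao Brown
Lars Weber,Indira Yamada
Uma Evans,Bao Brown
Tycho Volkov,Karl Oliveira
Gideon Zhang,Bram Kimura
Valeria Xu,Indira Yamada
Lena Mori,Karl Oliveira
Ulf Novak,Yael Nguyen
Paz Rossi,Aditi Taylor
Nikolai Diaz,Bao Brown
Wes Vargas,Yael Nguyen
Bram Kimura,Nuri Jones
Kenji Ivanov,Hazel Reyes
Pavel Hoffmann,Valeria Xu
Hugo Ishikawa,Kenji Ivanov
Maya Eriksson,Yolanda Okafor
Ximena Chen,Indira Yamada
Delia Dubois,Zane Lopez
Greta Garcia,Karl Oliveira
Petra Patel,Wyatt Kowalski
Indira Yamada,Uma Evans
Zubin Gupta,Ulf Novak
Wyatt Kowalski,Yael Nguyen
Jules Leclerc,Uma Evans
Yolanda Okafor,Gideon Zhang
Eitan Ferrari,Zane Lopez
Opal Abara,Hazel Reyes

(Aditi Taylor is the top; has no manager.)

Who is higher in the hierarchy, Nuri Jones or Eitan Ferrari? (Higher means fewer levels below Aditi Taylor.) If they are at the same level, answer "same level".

Nuri Jones is 4 levels below Aditi Taylor; Eitan Ferrari is 3. Eitan Ferrari is higher.

Eitan Ferrari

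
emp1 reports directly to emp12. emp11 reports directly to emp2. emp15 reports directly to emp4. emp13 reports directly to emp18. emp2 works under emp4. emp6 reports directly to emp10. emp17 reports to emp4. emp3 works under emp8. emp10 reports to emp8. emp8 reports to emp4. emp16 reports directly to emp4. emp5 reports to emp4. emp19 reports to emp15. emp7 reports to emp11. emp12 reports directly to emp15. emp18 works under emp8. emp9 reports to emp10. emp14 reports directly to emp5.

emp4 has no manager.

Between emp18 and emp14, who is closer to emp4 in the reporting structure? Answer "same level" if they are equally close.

Both emp18 and emp14 are 2 levels below emp4.

same level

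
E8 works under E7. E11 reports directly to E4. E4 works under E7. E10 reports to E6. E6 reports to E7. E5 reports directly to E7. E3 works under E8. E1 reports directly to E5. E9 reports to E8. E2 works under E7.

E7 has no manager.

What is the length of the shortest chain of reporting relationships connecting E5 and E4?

E5 is 1 level below E7, and E4 is 1 level below E7 (their lowest common manager). The shortest path runs up from E5 to E7 and back down to E4: 1 + 1 = 2 links.

2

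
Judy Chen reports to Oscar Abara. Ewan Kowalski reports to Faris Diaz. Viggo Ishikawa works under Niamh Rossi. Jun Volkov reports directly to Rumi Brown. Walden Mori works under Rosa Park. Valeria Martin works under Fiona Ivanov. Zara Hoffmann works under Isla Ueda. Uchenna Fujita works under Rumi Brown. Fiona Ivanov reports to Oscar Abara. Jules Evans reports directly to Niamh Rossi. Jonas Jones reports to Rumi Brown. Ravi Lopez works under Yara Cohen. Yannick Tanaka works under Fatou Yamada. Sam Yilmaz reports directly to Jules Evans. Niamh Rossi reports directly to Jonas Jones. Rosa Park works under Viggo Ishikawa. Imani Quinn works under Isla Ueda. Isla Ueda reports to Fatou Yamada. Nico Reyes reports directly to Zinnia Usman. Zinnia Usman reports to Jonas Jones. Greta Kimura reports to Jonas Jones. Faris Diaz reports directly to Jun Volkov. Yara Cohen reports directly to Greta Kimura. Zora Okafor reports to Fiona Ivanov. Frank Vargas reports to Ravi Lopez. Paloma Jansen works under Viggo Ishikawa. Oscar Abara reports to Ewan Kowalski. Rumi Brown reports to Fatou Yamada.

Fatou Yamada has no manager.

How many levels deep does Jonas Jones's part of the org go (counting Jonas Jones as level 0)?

4

The longest chain under Jonas Jones runs Jonas Jones → Niamh Rossi → Viggo Ishikawa → Rosa Park → Walden Mori, which is 4 levels below Jonas Jones.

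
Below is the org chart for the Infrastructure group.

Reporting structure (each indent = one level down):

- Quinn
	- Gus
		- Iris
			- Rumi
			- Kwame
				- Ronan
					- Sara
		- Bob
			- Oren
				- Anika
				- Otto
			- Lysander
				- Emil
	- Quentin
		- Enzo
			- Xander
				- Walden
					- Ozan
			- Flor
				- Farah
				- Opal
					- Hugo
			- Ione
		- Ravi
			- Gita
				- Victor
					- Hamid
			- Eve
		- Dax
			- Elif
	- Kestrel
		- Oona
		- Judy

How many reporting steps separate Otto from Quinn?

Chain from Otto up to Quinn: Otto → Oren → Bob → Gus → Quinn. That is 4 steps up, so Otto is 4 levels below Quinn.

4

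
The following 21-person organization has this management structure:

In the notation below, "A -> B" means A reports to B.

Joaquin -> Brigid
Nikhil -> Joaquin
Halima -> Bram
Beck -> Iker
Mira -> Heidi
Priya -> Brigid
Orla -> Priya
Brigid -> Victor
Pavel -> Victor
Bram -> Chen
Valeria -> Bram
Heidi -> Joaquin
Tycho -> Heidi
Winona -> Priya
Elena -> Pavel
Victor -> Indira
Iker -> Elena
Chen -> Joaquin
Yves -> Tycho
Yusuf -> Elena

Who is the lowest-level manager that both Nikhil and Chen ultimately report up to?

Nikhil's chain of managers is Joaquin, Brigid, Victor, Indira. Chen's chain of managers is Joaquin, Brigid, Victor, Indira. The first manager that appears in both chains is Joaquin.

Joaquin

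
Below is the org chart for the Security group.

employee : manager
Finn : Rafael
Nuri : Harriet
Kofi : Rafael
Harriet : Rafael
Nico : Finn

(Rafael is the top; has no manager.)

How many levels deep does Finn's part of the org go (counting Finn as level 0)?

The longest chain under Finn runs Finn → Nico, which is 1 level below Finn.

1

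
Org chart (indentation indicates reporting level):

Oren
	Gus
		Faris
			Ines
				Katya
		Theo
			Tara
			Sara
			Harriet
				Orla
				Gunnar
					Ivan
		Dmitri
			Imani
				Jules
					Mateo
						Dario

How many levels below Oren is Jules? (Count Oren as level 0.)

4

Chain from Jules up to Oren: Jules → Imani → Dmitri → Gus → Oren. That is 4 steps up, so Jules is 4 levels below Oren.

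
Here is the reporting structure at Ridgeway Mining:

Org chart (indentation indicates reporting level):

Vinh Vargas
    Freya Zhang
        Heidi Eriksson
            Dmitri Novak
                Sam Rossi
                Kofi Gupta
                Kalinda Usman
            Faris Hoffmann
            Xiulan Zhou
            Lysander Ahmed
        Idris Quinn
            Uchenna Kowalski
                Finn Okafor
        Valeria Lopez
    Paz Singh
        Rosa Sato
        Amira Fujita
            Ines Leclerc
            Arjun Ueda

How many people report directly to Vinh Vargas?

2

Vinh Vargas directly manages Freya Zhang, Paz Singh. That is 2 direct reports.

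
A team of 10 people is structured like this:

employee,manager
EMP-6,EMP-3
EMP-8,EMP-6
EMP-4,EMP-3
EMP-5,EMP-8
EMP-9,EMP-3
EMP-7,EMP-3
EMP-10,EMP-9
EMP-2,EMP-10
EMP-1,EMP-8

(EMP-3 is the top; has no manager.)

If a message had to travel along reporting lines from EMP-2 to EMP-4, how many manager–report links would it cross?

EMP-2 is 3 levels below EMP-3, and EMP-4 is 1 level below EMP-3 (their lowest common manager). The shortest path runs up from EMP-2 to EMP-3 and back down to EMP-4: 3 + 1 = 4 links.

4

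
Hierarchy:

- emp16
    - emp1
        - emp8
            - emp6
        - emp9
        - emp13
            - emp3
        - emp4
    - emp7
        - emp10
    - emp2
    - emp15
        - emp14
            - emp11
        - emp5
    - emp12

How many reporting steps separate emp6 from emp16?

3

Chain from emp6 up to emp16: emp6 → emp8 → emp1 → emp16. That is 3 steps up, so emp6 is 3 levels below emp16.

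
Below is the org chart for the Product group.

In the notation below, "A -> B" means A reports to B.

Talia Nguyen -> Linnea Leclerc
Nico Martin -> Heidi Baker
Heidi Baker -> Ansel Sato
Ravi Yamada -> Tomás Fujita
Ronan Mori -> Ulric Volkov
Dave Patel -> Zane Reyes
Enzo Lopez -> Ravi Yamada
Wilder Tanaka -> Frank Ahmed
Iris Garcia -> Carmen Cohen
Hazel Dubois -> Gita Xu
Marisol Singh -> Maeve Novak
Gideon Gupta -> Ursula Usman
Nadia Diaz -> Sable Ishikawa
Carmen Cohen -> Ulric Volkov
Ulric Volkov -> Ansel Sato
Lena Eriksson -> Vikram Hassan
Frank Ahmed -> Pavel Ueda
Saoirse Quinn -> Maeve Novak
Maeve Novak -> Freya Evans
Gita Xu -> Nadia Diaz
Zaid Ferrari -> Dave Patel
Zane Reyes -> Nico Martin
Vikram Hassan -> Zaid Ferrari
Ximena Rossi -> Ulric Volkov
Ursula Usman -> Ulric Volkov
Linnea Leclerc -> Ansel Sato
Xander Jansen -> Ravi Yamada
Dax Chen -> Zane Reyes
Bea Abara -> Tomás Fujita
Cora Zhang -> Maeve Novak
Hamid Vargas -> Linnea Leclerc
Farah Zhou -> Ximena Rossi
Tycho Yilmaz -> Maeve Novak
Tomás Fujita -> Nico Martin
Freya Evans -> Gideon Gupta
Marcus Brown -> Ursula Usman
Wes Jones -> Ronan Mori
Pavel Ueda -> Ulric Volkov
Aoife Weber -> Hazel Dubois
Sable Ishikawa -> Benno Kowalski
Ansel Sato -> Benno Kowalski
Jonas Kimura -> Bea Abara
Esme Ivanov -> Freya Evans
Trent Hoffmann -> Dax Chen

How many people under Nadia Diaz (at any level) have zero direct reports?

The only person in Nadia Diaz's organization with no one reporting to them is Aoife Weber. That is 1.

1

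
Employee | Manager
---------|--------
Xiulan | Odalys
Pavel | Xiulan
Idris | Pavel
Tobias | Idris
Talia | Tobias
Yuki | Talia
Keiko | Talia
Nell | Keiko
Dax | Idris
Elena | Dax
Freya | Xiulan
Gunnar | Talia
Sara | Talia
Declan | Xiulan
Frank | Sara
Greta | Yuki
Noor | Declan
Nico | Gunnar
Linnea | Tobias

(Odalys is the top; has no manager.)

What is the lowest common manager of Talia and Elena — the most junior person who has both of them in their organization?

Talia's chain of managers is Tobias, Idris, Pavel, Xiulan, Odalys. Elena's chain of managers is Dax, Idris, Pavel, Xiulan, Odalys. The first manager that appears in both chains is Idris.

Idris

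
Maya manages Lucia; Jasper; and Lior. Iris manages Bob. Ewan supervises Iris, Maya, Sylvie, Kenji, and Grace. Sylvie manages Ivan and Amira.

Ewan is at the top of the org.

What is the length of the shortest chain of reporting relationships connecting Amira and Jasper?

Amira is 2 levels below Ewan, and Jasper is 2 levels below Ewan (their lowest common manager). The shortest path runs up from Amira to Ewan and back down to Jasper: 2 + 2 = 4 links.

4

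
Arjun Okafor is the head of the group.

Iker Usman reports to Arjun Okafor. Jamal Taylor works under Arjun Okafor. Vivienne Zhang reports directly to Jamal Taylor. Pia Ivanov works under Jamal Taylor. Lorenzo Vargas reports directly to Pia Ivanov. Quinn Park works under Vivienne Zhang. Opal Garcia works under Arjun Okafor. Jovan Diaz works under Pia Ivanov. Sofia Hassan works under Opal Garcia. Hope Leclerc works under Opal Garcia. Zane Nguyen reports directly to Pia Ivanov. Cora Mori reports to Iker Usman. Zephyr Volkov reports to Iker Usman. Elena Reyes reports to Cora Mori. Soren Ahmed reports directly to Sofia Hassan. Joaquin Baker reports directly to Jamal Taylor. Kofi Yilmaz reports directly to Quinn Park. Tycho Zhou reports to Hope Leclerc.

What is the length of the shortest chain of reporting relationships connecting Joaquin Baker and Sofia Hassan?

Joaquin Baker is 2 levels below Arjun Okafor, and Sofia Hassan is 2 levels below Arjun Okafor (their lowest common manager). The shortest path runs up from Joaquin Baker to Arjun Okafor and back down to Sofia Hassan: 2 + 2 = 4 links.

4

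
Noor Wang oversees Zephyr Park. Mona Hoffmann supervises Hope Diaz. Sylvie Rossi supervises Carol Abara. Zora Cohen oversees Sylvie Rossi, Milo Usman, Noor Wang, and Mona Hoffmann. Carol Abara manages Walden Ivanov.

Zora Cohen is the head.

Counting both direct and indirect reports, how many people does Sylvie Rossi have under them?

Sylvie Rossi directly manages Carol Abara. Under Carol Abara: Walden Ivanov (1). That's 2 in total.

2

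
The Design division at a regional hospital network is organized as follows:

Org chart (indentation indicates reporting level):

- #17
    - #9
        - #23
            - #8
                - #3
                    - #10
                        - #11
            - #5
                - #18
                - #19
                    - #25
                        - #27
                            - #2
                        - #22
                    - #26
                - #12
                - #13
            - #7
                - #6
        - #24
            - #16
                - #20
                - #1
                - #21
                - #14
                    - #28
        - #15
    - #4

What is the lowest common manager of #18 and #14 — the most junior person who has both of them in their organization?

#18's chain of managers is #5, #23, #9, #17. #14's chain of managers is #16, #24, #9, #17. The first manager that appears in both chains is #9.

#9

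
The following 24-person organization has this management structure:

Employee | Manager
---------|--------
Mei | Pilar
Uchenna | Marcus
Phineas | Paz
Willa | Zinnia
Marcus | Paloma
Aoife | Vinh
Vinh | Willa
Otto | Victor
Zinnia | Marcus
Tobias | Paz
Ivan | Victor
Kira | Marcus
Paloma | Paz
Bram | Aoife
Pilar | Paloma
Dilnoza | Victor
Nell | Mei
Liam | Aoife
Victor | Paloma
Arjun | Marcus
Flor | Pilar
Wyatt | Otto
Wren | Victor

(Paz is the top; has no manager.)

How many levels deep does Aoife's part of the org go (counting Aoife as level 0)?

1

The longest chain under Aoife runs Aoife → Bram, which is 1 level below Aoife.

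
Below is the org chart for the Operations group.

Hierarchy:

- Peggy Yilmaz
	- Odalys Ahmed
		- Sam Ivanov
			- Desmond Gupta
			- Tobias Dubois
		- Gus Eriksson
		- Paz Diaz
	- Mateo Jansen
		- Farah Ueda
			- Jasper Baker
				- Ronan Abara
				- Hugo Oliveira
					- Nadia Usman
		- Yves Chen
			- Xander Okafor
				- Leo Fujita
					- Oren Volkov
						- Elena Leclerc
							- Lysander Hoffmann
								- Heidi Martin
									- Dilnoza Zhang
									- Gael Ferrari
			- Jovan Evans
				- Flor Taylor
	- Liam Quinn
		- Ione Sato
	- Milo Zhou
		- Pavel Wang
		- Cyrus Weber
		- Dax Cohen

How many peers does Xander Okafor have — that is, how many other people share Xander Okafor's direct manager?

1

Xander Okafor reports to Yves Chen. Yves Chen's other direct reports are Jovan Evans — 1 peer.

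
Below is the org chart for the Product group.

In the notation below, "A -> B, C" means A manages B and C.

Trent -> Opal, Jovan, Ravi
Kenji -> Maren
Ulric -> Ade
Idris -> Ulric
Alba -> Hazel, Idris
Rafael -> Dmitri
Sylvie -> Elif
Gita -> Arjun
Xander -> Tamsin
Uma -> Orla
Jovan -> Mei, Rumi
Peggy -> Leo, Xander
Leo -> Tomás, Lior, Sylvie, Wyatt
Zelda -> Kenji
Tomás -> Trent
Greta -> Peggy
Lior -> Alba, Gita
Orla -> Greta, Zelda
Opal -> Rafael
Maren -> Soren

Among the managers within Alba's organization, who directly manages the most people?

Alba

Direct-report counts within Alba's organization: Alba has 2; Idris has 1; Ulric has 1. The largest is 2, held by Alba.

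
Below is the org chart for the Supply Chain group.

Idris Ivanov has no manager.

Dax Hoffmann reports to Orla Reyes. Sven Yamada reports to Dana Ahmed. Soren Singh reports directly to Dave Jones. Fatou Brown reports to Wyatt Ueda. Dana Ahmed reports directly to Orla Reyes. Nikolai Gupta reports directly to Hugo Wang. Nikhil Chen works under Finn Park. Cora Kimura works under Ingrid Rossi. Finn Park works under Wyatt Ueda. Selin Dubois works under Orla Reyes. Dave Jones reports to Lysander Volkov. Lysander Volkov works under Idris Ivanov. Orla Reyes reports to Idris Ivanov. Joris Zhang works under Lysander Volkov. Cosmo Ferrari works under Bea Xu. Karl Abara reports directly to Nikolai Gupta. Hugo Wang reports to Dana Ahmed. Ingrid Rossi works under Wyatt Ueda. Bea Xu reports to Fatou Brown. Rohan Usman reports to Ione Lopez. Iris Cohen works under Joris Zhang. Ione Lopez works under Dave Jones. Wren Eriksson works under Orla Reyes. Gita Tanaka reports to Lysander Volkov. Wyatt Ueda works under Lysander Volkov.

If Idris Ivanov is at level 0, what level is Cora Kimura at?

Chain from Cora Kimura up to Idris Ivanov: Cora Kimura → Ingrid Rossi → Wyatt Ueda → Lysander Volkov → Idris Ivanov. That is 4 steps up, so Cora Kimura is 4 levels below Idris Ivanov.

4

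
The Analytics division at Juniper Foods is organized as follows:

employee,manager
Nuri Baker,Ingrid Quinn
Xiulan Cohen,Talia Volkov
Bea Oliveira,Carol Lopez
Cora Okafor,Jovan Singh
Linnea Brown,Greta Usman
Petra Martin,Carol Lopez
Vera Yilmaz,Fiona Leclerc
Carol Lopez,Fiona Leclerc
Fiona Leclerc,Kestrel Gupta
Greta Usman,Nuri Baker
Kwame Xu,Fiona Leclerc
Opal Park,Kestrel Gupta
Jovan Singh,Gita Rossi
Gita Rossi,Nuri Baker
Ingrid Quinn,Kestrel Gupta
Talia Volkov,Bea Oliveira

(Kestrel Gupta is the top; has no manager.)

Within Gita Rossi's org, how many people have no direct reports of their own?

The only person in Gita Rossi's organization with no one reporting to them is Cora Okafor. That is 1.

1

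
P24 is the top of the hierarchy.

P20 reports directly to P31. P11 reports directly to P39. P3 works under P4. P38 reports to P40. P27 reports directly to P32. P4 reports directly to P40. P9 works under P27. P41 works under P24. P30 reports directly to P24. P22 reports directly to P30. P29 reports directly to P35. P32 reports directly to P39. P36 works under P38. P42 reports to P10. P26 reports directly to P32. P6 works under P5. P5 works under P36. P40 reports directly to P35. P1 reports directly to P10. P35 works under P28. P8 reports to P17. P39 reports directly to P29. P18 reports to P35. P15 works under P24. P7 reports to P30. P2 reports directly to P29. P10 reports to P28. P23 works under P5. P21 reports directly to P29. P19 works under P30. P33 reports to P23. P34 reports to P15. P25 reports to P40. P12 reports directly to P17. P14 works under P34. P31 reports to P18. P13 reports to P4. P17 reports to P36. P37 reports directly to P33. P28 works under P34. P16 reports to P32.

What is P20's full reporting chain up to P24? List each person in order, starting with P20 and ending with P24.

P20 -> P31 -> P18 -> P35 -> P28 -> P34 -> P15 -> P24

P20 reports to P31. P31 reports to P18. P18 reports to P35. P35 reports to P28. P28 reports to P34. P34 reports to P15. P15 reports to P24. P24 is at the top.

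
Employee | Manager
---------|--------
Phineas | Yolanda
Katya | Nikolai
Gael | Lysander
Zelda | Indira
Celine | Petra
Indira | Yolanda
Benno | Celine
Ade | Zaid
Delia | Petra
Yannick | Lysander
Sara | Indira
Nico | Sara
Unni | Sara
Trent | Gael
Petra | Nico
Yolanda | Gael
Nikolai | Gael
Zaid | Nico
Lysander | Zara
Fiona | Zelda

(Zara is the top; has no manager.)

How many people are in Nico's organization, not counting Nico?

6

Nico directly manages Petra, Zaid. Under Petra: Celine, Benno, Delia (3). Under Zaid: Ade (1). So Nico's organization is 2 direct reports plus everyone under them: 4 + 2 = 6.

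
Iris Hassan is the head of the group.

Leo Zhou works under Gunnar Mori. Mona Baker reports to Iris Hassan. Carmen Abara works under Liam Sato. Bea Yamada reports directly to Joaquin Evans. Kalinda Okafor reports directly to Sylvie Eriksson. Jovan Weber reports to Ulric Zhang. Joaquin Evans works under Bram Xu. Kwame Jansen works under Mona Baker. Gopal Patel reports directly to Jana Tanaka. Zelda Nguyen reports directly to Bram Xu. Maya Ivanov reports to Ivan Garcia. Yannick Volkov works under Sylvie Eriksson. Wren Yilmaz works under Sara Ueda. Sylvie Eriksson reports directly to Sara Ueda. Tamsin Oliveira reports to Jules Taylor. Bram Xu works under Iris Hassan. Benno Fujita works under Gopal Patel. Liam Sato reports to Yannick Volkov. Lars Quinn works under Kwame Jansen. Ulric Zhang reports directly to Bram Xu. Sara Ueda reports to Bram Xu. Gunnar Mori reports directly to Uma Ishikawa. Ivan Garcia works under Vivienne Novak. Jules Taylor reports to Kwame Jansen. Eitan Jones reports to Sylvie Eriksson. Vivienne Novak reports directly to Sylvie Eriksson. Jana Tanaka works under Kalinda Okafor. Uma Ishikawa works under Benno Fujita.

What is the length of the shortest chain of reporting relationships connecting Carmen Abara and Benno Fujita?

Carmen Abara is 3 levels below Sylvie Eriksson, and Benno Fujita is 4 levels below Sylvie Eriksson (their lowest common manager). The shortest path runs up from Carmen Abara to Sylvie Eriksson and back down to Benno Fujita: 3 + 4 = 7 links.

7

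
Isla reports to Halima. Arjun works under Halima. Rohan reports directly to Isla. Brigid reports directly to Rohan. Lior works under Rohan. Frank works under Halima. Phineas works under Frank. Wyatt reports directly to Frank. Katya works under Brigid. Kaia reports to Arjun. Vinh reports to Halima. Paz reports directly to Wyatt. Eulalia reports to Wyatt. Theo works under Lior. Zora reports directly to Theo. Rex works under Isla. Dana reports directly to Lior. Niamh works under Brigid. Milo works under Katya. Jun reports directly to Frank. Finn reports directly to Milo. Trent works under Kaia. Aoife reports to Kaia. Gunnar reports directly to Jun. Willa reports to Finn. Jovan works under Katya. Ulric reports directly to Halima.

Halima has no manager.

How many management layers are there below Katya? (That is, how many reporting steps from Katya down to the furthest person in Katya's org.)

3

The longest chain under Katya runs Katya → Milo → Finn → Willa, which is 3 levels below Katya.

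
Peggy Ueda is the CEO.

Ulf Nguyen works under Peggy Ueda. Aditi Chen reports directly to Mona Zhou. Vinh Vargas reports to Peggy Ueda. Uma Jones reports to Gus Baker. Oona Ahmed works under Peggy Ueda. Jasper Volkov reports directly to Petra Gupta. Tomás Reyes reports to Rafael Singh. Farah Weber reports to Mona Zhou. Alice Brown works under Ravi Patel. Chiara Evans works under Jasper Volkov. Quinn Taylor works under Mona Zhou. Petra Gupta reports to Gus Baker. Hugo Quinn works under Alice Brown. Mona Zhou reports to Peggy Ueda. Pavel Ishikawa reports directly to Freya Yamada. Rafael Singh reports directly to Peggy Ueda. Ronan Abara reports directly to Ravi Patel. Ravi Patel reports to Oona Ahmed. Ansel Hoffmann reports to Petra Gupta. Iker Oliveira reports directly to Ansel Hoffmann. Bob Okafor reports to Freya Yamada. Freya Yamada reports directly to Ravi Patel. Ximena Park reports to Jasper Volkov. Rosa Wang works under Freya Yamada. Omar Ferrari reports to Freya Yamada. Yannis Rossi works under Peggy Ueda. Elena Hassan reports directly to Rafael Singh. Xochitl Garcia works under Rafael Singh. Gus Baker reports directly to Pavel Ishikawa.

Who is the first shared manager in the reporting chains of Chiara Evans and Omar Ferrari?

Freya Yamada

Chiara Evans's chain of managers is Jasper Volkov, Petra Gupta, Gus Baker, Pavel Ishikawa, Freya Yamada, Ravi Patel, Oona Ahmed, Peggy Ueda. Omar Ferrari's chain of managers is Freya Yamada, Ravi Patel, Oona Ahmed, Peggy Ueda. The first manager that appears in both chains is Freya Yamada.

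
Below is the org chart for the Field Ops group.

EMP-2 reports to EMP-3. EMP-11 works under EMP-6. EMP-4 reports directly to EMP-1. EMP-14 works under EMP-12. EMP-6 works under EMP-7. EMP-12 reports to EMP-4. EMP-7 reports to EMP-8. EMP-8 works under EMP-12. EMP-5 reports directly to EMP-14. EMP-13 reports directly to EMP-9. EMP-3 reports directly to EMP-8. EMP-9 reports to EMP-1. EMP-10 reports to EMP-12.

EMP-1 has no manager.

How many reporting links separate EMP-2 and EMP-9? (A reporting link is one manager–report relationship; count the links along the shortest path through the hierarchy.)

EMP-2 is 5 levels below EMP-1, and EMP-9 is 1 level below EMP-1 (their lowest common manager). The shortest path runs up from EMP-2 to EMP-1 and back down to EMP-9: 5 + 1 = 6 links.

6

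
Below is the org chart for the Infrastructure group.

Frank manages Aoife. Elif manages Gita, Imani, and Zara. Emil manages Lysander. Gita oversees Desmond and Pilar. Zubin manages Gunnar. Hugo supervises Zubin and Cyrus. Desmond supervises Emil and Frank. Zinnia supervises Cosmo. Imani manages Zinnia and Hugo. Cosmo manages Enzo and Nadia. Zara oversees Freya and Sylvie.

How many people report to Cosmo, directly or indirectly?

2

Cosmo directly manages Nadia, Enzo. Nadia has no reports. Enzo has no reports. So Cosmo's organization is 2 direct reports plus everyone under them: 1 + 1 = 2.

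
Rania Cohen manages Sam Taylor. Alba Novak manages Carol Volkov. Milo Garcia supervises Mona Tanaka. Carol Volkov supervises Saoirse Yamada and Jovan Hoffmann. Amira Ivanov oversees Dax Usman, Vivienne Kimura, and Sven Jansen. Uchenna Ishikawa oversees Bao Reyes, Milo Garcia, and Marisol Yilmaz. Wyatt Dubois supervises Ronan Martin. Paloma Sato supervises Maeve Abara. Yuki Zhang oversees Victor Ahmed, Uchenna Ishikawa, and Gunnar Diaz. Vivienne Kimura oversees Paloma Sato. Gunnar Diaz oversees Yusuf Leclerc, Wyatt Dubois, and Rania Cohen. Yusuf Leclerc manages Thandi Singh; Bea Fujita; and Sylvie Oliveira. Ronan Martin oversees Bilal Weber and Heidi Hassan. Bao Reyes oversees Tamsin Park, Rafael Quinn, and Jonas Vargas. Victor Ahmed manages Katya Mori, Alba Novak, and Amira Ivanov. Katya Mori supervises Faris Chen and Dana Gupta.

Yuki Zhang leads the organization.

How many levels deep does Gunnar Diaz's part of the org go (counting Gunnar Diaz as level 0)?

3

The longest chain under Gunnar Diaz runs Gunnar Diaz → Wyatt Dubois → Ronan Martin → Heidi Hassan, which is 3 levels below Gunnar Diaz.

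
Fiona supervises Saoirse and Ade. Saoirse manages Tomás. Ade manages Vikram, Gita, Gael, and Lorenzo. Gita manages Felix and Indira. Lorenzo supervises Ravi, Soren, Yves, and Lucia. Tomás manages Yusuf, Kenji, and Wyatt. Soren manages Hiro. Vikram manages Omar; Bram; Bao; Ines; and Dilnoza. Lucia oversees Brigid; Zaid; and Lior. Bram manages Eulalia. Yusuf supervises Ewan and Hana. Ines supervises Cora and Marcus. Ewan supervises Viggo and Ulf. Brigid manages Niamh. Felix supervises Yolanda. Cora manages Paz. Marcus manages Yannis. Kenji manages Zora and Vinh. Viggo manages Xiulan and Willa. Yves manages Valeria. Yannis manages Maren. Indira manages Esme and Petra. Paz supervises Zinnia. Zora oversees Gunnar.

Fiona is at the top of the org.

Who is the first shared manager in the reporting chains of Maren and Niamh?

Ade

Maren's chain of managers is Yannis, Marcus, Ines, Vikram, Ade, Fiona. Niamh's chain of managers is Brigid, Lucia, Lorenzo, Ade, Fiona. The first manager that appears in both chains is Ade.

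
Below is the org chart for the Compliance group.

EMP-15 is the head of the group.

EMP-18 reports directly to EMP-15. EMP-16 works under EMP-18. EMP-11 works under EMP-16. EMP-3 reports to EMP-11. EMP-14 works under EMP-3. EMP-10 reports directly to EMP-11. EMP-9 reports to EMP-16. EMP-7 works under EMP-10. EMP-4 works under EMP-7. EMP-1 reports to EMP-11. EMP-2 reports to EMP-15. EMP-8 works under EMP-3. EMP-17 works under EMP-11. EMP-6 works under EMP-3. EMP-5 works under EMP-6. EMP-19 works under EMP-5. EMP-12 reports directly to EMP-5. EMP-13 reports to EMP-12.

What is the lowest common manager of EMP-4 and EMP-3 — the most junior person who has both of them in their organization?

EMP-4's chain of managers is EMP-7, EMP-10, EMP-11, EMP-16, EMP-18, EMP-15. EMP-3's chain of managers is EMP-11, EMP-16, EMP-18, EMP-15. The first manager that appears in both chains is EMP-11.

EMP-11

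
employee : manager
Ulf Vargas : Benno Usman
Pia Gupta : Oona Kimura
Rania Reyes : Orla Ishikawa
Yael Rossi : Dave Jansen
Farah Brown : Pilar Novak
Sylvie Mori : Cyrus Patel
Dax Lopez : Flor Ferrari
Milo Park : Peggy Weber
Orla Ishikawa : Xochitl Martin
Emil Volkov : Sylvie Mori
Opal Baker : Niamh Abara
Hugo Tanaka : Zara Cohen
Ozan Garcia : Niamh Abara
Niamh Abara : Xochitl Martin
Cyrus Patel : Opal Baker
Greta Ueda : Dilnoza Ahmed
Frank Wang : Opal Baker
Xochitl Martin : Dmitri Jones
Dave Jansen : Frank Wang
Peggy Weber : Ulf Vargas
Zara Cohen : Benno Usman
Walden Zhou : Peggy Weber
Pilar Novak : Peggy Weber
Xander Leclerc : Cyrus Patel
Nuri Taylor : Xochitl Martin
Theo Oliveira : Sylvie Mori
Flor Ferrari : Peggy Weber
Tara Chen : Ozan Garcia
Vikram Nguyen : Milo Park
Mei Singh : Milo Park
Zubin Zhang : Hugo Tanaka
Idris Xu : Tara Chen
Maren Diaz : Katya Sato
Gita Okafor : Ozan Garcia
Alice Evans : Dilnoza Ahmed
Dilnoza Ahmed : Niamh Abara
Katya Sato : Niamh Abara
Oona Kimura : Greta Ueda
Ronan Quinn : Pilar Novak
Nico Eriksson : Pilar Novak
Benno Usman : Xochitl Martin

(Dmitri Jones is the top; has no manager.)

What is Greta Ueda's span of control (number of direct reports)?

1

Greta Ueda directly manages Oona Kimura. That is 1 direct report.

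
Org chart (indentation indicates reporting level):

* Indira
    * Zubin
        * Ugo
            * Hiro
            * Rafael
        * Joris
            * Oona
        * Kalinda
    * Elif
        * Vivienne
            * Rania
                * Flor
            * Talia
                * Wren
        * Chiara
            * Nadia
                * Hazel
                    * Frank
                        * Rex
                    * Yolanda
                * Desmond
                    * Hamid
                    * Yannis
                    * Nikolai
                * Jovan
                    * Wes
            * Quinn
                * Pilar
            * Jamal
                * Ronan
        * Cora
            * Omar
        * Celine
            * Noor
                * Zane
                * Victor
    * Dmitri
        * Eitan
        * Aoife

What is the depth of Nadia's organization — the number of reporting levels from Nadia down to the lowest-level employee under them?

3

The longest chain under Nadia runs Nadia → Hazel → Frank → Rex, which is 3 levels below Nadia.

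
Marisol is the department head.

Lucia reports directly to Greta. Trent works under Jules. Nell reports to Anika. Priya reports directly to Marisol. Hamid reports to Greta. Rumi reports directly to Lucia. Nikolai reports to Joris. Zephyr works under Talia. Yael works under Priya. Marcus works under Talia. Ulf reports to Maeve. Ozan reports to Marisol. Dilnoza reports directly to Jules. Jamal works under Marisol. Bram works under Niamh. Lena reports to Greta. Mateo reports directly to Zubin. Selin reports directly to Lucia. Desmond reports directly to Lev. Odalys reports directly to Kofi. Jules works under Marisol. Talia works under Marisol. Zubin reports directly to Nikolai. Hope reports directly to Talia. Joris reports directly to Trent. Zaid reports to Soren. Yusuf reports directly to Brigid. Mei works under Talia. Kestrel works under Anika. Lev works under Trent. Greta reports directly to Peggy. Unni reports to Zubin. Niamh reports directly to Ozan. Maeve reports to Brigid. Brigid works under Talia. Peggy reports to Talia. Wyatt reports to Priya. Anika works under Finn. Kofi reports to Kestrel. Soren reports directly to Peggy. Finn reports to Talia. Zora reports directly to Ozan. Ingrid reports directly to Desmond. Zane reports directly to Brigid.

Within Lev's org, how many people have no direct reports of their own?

The only person in Lev's organization with no one reporting to them is Ingrid. That is 1.

1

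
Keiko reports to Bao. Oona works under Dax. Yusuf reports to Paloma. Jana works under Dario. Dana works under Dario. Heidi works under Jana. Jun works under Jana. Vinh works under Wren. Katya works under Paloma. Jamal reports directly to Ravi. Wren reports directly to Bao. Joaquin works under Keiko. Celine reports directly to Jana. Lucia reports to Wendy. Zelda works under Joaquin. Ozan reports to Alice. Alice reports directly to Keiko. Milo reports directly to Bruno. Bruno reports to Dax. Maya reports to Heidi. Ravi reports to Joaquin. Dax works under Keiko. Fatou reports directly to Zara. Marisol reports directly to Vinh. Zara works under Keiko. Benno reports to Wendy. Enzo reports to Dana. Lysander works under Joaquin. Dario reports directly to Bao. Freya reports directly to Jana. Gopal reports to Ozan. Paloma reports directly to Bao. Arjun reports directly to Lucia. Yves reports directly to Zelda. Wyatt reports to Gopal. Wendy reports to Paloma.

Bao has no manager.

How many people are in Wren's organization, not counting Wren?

2

Wren directly manages Vinh. Under Vinh: Marisol (1). That's 2 in total.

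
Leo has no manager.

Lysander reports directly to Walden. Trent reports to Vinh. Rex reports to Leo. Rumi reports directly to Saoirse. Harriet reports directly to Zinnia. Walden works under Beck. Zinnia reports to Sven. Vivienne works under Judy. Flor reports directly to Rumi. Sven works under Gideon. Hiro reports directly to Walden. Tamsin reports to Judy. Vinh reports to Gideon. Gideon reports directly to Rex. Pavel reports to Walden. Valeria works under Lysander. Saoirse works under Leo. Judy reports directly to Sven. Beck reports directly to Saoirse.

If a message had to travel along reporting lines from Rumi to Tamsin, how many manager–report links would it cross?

7

Rumi is 2 levels below Leo, and Tamsin is 5 levels below Leo (their lowest common manager). The shortest path runs up from Rumi to Leo and back down to Tamsin: 2 + 5 = 7 links.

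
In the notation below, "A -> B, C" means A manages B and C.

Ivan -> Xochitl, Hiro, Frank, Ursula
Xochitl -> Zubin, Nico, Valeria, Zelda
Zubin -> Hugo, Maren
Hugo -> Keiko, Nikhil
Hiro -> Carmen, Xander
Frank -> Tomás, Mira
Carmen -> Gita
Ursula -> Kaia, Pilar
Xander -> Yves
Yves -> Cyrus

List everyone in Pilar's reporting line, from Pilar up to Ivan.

Pilar -> Ursula -> Ivan

Pilar reports to Ursula. Ursula reports to Ivan. Ivan is at the top.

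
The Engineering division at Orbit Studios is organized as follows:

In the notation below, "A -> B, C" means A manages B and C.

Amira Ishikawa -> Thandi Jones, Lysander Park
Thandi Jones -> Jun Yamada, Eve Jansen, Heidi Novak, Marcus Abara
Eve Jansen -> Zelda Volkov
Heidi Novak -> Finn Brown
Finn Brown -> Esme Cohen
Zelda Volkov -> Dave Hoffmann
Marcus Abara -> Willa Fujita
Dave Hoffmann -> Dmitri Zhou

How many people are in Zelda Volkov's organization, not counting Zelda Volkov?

2

Zelda Volkov directly manages Dave Hoffmann. Under Dave Hoffmann: Dmitri Zhou (1). That's 2 in total.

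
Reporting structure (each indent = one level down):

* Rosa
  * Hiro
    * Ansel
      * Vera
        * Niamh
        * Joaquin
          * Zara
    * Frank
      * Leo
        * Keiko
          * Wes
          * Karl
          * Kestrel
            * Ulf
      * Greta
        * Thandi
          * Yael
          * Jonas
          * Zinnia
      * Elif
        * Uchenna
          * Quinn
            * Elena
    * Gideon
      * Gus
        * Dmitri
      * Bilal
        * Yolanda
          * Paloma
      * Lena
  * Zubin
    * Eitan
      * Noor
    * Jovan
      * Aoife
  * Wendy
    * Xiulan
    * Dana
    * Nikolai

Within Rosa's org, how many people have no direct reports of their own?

The people in Rosa's organization with no one reporting to them are Nikolai, Dana, Xiulan, Aoife, Noor, Lena, Paloma, Dmitri, Elena, Zinnia, Jonas, Yael, Ulf, Karl, Wes, Zara, Niamh. That is 17.

17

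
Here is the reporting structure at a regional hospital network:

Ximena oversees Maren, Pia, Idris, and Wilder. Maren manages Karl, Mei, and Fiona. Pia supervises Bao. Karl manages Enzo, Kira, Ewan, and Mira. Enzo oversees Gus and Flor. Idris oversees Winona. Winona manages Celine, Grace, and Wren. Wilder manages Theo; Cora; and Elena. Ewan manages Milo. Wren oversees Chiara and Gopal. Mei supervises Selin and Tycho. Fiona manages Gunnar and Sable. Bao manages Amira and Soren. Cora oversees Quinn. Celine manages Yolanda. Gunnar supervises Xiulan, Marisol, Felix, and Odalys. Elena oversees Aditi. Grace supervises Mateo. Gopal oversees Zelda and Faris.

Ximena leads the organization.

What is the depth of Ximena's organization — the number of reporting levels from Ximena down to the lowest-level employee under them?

The longest chain under Ximena runs Ximena → Idris → Winona → Wren → Gopal → Faris, which is 5 levels below Ximena.

5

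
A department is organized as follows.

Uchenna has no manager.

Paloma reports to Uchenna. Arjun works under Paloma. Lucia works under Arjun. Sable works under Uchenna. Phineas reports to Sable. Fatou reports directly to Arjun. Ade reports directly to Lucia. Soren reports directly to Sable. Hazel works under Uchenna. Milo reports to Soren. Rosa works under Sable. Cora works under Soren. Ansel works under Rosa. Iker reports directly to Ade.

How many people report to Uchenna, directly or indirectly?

14

Uchenna directly manages Paloma, Sable, Hazel. Under Paloma: Arjun, Fatou, Lucia, Ade, Iker (5). Under Sable: Rosa, Ansel, Soren, Cora, Milo, Phineas (6). Hazel has no reports. So Uchenna's organization is 3 direct reports plus everyone under them: 6 + 7 + 1 = 14.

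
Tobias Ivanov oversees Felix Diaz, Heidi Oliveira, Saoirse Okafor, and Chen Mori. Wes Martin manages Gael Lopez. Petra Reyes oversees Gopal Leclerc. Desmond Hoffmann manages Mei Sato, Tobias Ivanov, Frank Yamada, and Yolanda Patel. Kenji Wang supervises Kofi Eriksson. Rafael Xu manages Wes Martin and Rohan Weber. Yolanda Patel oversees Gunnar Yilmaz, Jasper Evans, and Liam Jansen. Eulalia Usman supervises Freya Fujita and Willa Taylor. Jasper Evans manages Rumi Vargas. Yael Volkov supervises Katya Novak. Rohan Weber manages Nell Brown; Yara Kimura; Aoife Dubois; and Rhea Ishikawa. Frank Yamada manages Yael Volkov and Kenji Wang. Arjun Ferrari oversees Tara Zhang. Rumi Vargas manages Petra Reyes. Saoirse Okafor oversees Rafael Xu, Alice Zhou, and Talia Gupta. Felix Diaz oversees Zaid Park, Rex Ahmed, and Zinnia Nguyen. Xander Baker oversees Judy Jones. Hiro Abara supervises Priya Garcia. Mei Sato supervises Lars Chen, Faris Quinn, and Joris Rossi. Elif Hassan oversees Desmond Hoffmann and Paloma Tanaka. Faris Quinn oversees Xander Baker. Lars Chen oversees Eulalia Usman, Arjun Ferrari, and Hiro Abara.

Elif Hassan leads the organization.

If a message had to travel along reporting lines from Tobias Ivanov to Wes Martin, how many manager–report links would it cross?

Wes Martin is in Tobias Ivanov's organization: the chain from Wes Martin up to Tobias Ivanov is Wes Martin → Rafael Xu → Saoirse Okafor → Tobias Ivanov, which is 3 links.

3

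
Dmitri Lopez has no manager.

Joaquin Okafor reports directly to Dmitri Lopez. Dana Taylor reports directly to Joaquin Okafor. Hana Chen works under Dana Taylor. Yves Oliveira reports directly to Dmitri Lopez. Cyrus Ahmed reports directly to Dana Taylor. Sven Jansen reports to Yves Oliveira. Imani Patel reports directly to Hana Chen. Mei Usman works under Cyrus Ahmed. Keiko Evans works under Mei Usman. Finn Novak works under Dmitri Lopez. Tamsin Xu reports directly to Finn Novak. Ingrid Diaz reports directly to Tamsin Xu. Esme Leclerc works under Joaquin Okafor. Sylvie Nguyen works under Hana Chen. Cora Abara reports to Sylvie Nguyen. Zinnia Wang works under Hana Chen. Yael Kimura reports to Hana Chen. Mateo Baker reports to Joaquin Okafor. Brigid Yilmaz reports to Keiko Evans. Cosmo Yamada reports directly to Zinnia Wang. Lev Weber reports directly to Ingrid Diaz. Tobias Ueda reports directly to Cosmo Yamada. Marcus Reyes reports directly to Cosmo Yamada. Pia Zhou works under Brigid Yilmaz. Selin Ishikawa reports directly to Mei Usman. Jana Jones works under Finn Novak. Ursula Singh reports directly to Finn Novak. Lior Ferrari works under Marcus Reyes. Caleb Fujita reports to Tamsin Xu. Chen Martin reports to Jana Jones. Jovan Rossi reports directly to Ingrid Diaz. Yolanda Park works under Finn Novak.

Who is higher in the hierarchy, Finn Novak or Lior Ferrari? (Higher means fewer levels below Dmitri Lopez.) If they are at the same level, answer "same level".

Finn Novak is 1 level below Dmitri Lopez; Lior Ferrari is 7. Finn Novak is higher.

Finn Novak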